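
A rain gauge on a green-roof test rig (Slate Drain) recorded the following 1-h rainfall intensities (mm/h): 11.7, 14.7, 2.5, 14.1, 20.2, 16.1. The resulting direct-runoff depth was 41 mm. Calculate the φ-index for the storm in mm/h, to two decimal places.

Only the 5 blocks with intensity above φ contribute runoff: 11.7, 14.7, 14.1, 20.2, 16.1 mm/h.
Σ(I−φ)·Δt = d  ⇒  (11.7+14.7+14.1+20.2+16.1 − 5φ)·1 = 41
φ = (76.80 − 41/1) / 5 = 7.16 mm/h.

φ ≈ 7.16 mm/h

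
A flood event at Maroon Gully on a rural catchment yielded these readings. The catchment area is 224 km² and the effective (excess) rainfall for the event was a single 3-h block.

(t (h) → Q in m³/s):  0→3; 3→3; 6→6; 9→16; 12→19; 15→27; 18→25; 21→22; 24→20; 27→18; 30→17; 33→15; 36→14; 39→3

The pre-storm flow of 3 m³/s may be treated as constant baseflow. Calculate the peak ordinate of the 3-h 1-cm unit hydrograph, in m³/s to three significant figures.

U_p ≈ 30.0 m³/s

Direct runoff: 0.0, 0.0, 3.0, 13.0, 16.0, 24.0, 22.0, 19.0, 17.0, 15.0, 14.0, 12.0, 11.0, 0.0 m³/s; ΣQ_DR = 166.0 m³/s, peak = 24.0 m³/s.
Runoff depth d = ΣQ_DR·Δt / A = 166.0 × 10800 / (224 km²) = 8.004 mm.
The 1-cm UH is the DRH scaled by (10 mm)/d, so U_p = 24.0 × 10/8.004 = 30.0 m³/s.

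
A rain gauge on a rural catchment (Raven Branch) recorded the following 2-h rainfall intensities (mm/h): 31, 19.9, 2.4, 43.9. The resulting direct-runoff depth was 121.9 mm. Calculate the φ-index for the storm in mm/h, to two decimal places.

φ ≈ 11.28 mm/h

Only the 3 blocks with intensity above φ contribute runoff: 31, 19.9, 43.9 mm/h.
Σ(I−φ)·Δt = d  ⇒  (31+19.9+43.9 − 3φ)·2 = 121.9
φ = (94.80 − 121.9/2) / 3 = 11.28 mm/h.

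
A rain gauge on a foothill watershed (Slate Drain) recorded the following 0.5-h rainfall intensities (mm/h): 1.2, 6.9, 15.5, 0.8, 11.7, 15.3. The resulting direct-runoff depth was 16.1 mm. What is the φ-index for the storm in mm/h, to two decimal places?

Only the 4 blocks with intensity above φ contribute runoff: 6.9, 15.5, 11.7, 15.3 mm/h.
Σ(I−φ)·Δt = d  ⇒  (6.9+15.5+11.7+15.3 − 4φ)·0.5 = 16.1
φ = (49.40 − 16.1/0.5) / 4 = 4.30 mm/h.

φ ≈ 4.30 mm/h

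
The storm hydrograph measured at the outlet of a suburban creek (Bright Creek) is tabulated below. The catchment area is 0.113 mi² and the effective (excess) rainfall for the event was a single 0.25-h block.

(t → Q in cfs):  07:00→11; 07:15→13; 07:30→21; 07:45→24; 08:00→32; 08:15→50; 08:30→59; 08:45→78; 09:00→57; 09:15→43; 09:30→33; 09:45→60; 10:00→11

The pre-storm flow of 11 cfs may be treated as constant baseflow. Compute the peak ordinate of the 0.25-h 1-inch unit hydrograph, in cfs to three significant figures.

Direct runoff: 0.0, 2.0, 10.0, 13.0, 21.0, 39.0, 48.0, 67.0, 46.0, 32.0, 22.0, 49.0, 0.0 cfs; ΣQ_DR = 349.0 cfs, peak = 67.0 cfs.
Runoff depth d = ΣQ_DR·Δt / A = 349.0 × 900 / (0.113 mi²) = 1.196 in.
The 1-inch UH is the DRH scaled by (1 in)/d, so U_p = 67.0 × 1/1.196 = 56.0 cfs.

U_p ≈ 56.0 cfs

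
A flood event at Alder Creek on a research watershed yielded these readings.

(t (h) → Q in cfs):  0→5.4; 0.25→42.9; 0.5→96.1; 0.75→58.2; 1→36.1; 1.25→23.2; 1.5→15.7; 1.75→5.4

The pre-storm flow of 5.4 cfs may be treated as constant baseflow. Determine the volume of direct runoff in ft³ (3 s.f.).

V ≈ 2.16 × 10^5 ft³

Direct-runoff ordinates (Q − Q_b): 0.0, 37.5, 90.7, 52.8, 30.7, 17.8, 10.3, 0.0 cfs.
ΣQ_DR = 239.8 cfs.
With Δt = 0.25 h = 900 s, V = ΣQ_DR · Δt = 239.8 × 900 = 2.16 × 10^5 ft³.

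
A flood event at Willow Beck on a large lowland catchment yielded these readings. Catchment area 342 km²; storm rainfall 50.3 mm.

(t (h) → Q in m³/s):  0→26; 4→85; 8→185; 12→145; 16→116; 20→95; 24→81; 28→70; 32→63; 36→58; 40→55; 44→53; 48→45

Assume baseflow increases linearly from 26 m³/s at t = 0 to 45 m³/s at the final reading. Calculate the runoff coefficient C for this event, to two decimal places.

ΣQ_DR = 615.5 m³/s; V = ΣQ_DR·Δt = 8.863 × 10^6 m³.
Runoff depth d = V / A = 25.92 mm.
C = d / P = 25.92 / 50.3 = 0.52.

C ≈ 0.52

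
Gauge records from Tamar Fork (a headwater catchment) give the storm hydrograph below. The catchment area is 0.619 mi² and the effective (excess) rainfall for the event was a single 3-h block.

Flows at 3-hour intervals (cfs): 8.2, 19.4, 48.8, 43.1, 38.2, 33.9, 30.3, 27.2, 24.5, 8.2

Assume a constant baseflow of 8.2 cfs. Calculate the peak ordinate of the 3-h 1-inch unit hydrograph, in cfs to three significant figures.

Direct runoff: 0.0, 11.2, 40.6, 34.9, 30.0, 25.7, 22.1, 19.0, 16.3, 0.0 cfs; ΣQ_DR = 199.8 cfs, peak = 40.6 cfs.
Runoff depth d = ΣQ_DR·Δt / A = 199.8 × 10800 / (0.619 mi²) = 1.501 in.
The 1-inch UH is the DRH scaled by (1 in)/d, so U_p = 40.6 × 1/1.501 = 27.1 cfs.

U_p ≈ 27.1 cfs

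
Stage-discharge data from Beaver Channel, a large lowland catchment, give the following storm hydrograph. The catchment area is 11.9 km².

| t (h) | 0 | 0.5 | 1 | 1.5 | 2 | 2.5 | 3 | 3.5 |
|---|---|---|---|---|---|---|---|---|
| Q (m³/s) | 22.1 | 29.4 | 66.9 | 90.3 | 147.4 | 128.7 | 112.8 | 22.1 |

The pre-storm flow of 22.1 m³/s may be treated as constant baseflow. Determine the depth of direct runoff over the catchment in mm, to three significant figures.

Direct runoff: 0.0, 7.3, 44.8, 68.2, 125.3, 106.6, 90.7, 0.0 m³/s; ΣQ_DR = 442.9 m³/s.
V = ΣQ_DR · Δt = 442.9 × 1800 s = 7.972 × 10^5 m³.
Over A = 11.9 km², depth = V / A = 67.0 mm.

d ≈ 67.0 mm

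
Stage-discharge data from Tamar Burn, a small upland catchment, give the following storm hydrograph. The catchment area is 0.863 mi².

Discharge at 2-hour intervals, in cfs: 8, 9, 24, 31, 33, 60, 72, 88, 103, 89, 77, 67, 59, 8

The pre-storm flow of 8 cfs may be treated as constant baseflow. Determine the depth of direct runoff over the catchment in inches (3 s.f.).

d ≈ 2.21 in

Direct runoff: 0.0, 1.0, 16.0, 23.0, 25.0, 52.0, 64.0, 80.0, 95.0, 81.0, 69.0, 59.0, 51.0, 0.0 cfs; ΣQ_DR = 616.0 cfs.
V = ΣQ_DR · Δt = 616.0 × 7200 s = 4.435 × 10^6 ft³.
Over A = 0.863 mi², depth = V / A = 2.21 in.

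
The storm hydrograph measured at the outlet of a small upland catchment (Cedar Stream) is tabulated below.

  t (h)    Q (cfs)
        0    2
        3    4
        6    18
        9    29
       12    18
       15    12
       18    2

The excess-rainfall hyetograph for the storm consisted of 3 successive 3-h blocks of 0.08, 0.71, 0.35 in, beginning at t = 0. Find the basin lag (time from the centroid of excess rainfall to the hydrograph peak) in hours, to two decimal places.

Centroid of excess rainfall: t_c = Σ P_i·t̄_i / ΣP_i = 5.2105 h (block centres at 1.5, 4.5, 7.5 h).
Hydrograph peak occurs at t = 9 h, so basin lag t_L = 9 − 5.2105 = 3.79 h.

t_L ≈ 3.79 h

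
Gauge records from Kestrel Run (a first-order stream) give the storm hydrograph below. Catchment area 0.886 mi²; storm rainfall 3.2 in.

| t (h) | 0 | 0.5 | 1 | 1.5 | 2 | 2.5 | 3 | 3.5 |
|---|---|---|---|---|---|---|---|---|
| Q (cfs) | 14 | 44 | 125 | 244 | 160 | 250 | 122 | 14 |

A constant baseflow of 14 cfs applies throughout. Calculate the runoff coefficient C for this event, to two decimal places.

ΣQ_DR = 861.0 cfs; V = ΣQ_DR·Δt = 1.550 × 10^6 ft³.
Runoff depth d = V / A = 0.7529 in.
C = d / P = 0.7529 / 3.2 = 0.24.

C ≈ 0.24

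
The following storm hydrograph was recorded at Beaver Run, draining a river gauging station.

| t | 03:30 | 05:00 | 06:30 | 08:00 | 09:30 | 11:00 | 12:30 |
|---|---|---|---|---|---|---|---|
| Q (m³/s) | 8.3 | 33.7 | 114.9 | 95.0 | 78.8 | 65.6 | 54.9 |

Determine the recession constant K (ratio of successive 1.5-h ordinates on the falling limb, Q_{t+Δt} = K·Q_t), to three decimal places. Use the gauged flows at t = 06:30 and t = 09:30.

Using the recession-limb readings at t = 06:30 and t = 09:30: Q falls from 114.9 to 78.8 m³/s over 2 intervals.
K = (Q₂/Q₁)^(1/2) = (78.8/114.9)^(1/2) = 0.828.

K ≈ 0.828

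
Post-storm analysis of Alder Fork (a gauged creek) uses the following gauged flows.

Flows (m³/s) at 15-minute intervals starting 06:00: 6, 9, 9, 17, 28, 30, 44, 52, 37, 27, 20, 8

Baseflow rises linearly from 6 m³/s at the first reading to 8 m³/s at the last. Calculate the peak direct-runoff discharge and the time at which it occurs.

Q_p = 44.73 m³/s at t = 07:45

Subtracting baseflow gives direct-runoff ordinates: 0.00, 2.82, 2.64, 10.45, 21.27, 23.09, 36.91, 44.73, 29.55, 19.36, 12.18, 0.00 m³/s.
The maximum is 44.73 m³/s, occurring at the reading for t = 07:45.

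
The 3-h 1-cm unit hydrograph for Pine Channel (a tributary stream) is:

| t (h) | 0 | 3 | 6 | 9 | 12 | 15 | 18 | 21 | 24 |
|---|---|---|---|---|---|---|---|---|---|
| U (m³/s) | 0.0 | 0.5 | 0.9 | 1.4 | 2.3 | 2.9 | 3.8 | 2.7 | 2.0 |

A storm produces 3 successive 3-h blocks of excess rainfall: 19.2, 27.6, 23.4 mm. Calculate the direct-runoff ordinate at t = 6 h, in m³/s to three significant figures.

Q ≈ 3.11 m³/s

By discrete convolution, Q_j = Σ (P_i / 10 mm) · U_{j−i}.
At t = 6 h (j=2): Q = (19.2/10)·0.9 + (27.6/10)·0.5 + (23.4/10)·0.0 = 3.11 m³/s.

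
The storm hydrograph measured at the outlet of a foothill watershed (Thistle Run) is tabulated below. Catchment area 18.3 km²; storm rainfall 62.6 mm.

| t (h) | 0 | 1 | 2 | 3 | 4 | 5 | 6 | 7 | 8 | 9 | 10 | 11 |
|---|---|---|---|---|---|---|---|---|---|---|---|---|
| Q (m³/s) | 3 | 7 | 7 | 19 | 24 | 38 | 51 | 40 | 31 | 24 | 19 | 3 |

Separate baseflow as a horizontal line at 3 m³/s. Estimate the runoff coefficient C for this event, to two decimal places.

ΣQ_DR = 230.0 m³/s; V = ΣQ_DR·Δt = 8.280 × 10^5 m³.
Runoff depth d = V / A = 45.25 mm.
C = d / P = 45.25 / 62.6 = 0.72.

C ≈ 0.72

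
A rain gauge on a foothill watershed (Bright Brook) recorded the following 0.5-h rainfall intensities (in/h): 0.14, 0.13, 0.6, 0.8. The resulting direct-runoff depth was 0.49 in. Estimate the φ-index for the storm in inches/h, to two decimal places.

φ ≈ 0.21 in/h

Only the 2 blocks with intensity above φ contribute runoff: 0.6, 0.8 in/h.
Σ(I−φ)·Δt = d  ⇒  (0.6+0.8 − 2φ)·0.5 = 0.49
φ = (1.400 − 0.49/0.5) / 2 = 0.21 in/h.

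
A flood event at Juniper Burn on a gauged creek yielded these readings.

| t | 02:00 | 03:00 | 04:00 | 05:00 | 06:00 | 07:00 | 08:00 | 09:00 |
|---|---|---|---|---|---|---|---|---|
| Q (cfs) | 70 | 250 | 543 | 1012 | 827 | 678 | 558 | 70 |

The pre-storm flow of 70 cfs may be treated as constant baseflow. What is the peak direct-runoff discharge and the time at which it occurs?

Subtracting baseflow gives direct-runoff ordinates: 0.0, 180.0, 473.0, 942.0, 757.0, 608.0, 488.0, 0.0 cfs.
The maximum is 942.0 cfs, occurring at the reading for t = 05:00.

Q_p = 942.0 cfs at t = 05:00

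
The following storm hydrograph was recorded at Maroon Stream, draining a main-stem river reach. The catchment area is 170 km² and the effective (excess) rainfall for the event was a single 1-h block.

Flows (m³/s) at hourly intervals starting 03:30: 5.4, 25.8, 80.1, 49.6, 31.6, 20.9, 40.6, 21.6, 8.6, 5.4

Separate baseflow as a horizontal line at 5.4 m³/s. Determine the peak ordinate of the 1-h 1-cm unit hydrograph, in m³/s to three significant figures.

U_p ≈ 150 m³/s

Direct runoff: 0.0, 20.4, 74.7, 44.2, 26.2, 15.5, 35.2, 16.2, 3.2, 0.0 m³/s; ΣQ_DR = 235.6 m³/s, peak = 74.7 m³/s.
Runoff depth d = ΣQ_DR·Δt / A = 235.6 × 3600 / (170 km²) = 4.989 mm.
The 1-cm UH is the DRH scaled by (10 mm)/d, so U_p = 74.7 × 10/4.989 = 150 m³/s.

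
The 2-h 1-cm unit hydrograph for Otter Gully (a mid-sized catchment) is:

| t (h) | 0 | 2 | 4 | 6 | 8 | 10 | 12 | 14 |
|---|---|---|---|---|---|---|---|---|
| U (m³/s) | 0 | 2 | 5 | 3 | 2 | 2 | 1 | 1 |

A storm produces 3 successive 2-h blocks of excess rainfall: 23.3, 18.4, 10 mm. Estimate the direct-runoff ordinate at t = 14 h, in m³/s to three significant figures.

By discrete convolution, Q_j = Σ (P_i / 10 mm) · U_{j−i}.
At t = 14 h (j=7): Q = (23.3/10)·1 + (18.4/10)·1 + (10/10)·2 = 6.17 m³/s.

Q ≈ 6.17 m³/s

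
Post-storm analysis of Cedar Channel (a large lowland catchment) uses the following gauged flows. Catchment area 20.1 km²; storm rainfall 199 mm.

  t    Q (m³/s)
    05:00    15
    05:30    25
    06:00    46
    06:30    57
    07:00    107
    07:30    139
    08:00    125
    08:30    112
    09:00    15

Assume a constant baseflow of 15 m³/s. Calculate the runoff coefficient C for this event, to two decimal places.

C ≈ 0.23

ΣQ_DR = 506.0 m³/s; V = ΣQ_DR·Δt = 9.108 × 10^5 m³.
Runoff depth d = V / A = 45.31 mm.
C = d / P = 45.31 / 199 = 0.23.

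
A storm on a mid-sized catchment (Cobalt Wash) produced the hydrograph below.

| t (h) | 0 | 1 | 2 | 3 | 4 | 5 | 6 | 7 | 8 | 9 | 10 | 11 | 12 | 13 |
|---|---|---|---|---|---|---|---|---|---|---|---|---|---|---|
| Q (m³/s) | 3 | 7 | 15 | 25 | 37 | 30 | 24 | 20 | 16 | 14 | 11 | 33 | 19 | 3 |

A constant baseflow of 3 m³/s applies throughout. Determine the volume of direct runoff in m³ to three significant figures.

Direct-runoff ordinates (Q − Q_b): 0.0, 4.0, 12.0, 22.0, 34.0, 27.0, 21.0, 17.0, 13.0, 11.0, 8.0, 30.0, 16.0, 0.0 m³/s.
ΣQ_DR = 215.0 m³/s.
With Δt = 1 h = 3600 s, V = ΣQ_DR · Δt = 215.0 × 3600 = 7.74 × 10^5 m³.

V ≈ 7.74 × 10^5 m³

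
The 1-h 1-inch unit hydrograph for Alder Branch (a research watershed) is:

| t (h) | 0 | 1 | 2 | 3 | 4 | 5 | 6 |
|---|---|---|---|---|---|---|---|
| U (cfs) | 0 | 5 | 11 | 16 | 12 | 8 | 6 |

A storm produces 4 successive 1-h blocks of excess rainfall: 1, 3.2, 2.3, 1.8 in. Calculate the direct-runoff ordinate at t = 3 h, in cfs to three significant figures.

Q ≈ 62.7 cfs

By discrete convolution, Q_j = Σ (P_i / 1 in) · U_{j−i}.
At t = 3 h (j=3): Q = (1/1)·16 + (3.2/1)·11 + (2.3/1)·5 + (1.8/1)·0 = 62.7 cfs.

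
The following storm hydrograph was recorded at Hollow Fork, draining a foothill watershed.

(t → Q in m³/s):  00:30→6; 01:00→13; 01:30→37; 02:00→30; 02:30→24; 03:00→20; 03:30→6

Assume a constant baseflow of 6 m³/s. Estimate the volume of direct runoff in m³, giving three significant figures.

Direct-runoff ordinates (Q − Q_b): 0.0, 7.0, 31.0, 24.0, 18.0, 14.0, 0.0 m³/s.
ΣQ_DR = 94.00 m³/s.
With Δt = 0.5 h = 1800 s, V = ΣQ_DR · Δt = 94.00 × 1800 = 1.69 × 10^5 m³.

V ≈ 1.69 × 10^5 m³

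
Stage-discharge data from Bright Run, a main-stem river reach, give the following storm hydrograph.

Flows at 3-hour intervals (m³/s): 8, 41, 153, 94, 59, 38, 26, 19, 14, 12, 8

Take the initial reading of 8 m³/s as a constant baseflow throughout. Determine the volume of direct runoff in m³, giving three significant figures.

Direct-runoff ordinates (Q − Q_b): 0.0, 33.0, 145.0, 86.0, 51.0, 30.0, 18.0, 11.0, 6.0, 4.0, 0.0 m³/s.
ΣQ_DR = 384.0 m³/s.
With Δt = 3 h = 10800 s, V = ΣQ_DR · Δt = 384.0 × 10800 = 4.15 × 10^6 m³.

V ≈ 4.15 × 10^6 m³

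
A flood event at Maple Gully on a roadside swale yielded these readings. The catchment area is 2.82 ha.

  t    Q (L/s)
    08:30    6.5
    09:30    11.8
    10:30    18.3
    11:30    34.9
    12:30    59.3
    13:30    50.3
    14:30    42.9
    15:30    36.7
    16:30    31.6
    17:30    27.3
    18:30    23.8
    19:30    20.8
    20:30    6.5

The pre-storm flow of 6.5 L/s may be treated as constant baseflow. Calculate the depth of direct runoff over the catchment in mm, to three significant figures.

d ≈ 36.5 mm

Direct runoff: 0.0, 5.3, 11.8, 28.4, 52.8, 43.8, 36.4, 30.2, 25.1, 20.8, 17.3, 14.3, 0.0 L/s; ΣQ_DR = 286.2 L/s.
V = ΣQ_DR · Δt = 286.2 × 3600 s = 1.030 × 10^6 L.
Over A = 2.82 ha, depth = V / A = 36.5 mm.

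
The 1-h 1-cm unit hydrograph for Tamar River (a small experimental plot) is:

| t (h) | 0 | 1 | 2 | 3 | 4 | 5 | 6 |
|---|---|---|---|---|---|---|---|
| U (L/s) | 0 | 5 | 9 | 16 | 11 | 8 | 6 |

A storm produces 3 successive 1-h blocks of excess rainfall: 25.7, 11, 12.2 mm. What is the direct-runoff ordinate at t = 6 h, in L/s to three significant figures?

By discrete convolution, Q_j = Σ (P_i / 10 mm) · U_{j−i}.
At t = 6 h (j=6): Q = (25.7/10)·6 + (11/10)·8 + (12.2/10)·11 = 37.6 L/s.

Q ≈ 37.6 L/s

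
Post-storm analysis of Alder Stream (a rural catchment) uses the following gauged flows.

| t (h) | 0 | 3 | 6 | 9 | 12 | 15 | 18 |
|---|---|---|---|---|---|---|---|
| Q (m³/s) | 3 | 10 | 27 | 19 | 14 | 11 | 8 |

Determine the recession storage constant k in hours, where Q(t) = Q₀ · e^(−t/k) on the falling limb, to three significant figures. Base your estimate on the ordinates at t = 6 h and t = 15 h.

On the falling limb, Q drops from 27 to 11 m³/s between t = 6 h and t = 15 h (Δt = 9 h).
k = −Δt / ln(Q₂/Q₁) = −9 / ln(11/27) = 10.0 h.

k ≈ 10.0 h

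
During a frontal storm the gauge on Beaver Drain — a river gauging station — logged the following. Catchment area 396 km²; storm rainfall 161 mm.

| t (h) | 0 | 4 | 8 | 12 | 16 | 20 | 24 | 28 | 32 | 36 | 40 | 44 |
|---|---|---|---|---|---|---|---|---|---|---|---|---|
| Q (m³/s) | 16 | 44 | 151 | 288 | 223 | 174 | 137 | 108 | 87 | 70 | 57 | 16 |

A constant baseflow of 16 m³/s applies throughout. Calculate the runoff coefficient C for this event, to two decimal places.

ΣQ_DR = 1179 m³/s; V = ΣQ_DR·Δt = 1.698 × 10^7 m³.
Runoff depth d = V / A = 42.87 mm.
C = d / P = 42.87 / 161 = 0.27.

C ≈ 0.27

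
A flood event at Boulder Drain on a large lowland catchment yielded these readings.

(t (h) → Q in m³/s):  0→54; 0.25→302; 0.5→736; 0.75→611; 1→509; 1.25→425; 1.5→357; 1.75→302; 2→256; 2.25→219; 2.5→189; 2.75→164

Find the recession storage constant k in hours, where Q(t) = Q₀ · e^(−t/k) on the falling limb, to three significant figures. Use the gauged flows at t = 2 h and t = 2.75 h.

k ≈ 1.68 h

On the falling limb, Q drops from 256 to 164 m³/s between t = 2 h and t = 2.75 h (Δt = 0.75 h).
k = −Δt / ln(Q₂/Q₁) = −0.75 / ln(164/256) = 1.68 h.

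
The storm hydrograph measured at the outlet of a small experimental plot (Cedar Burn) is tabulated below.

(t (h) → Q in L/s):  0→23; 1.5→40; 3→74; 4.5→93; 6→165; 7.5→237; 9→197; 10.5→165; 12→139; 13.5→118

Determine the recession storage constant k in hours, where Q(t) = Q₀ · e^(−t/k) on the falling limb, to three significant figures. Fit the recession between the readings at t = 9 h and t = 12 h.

k ≈ 8.60 h

On the falling limb, Q drops from 197 to 139 L/s between t = 9 h and t = 12 h (Δt = 3 h).
k = −Δt / ln(Q₂/Q₁) = −3 / ln(139/197) = 8.60 h.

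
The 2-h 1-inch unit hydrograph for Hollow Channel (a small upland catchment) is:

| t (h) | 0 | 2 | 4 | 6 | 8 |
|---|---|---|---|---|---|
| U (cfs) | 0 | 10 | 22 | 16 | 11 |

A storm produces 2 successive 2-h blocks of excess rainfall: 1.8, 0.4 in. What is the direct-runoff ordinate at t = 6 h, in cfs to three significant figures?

Q ≈ 37.6 cfs

By discrete convolution, Q_j = Σ (P_i / 1 in) · U_{j−i}.
At t = 6 h (j=3): Q = (1.8/1)·16 + (0.4/1)·22 = 37.6 cfs.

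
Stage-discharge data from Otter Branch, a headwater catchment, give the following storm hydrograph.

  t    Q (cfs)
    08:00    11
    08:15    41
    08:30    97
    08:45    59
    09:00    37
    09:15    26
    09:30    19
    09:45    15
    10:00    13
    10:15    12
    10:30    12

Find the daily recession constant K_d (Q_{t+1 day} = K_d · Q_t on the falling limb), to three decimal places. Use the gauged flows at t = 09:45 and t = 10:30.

Between t = 09:45 and t = 10:30 the flow falls from 15 to 12 cfs over 3×0.25 h = 0.75 h.
Per-interval ratio K = (12/15)^(1/3) = 0.9283; K_d = K^(24/0.25) = 0.001.

K_d ≈ 0.001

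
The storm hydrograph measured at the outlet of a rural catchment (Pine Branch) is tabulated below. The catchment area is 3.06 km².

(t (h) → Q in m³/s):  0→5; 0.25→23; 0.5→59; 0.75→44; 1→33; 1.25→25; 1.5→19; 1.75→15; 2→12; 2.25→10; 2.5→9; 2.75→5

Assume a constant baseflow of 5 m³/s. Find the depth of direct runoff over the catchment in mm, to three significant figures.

Direct runoff: 0.0, 18.0, 54.0, 39.0, 28.0, 20.0, 14.0, 10.0, 7.0, 5.0, 4.0, 0.0 m³/s; ΣQ_DR = 199.0 m³/s.
V = ΣQ_DR · Δt = 199.0 × 900 s = 1.791 × 10^5 m³.
Over A = 3.06 km², depth = V / A = 58.5 mm.

d ≈ 58.5 mm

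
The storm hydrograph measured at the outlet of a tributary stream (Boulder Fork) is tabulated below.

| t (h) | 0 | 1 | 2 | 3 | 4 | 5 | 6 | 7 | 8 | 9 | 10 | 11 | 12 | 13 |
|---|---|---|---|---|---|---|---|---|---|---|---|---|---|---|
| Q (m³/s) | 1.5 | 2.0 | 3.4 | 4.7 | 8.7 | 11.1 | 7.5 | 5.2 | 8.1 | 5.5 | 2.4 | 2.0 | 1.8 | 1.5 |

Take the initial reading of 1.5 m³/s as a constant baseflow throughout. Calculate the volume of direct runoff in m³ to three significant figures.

Direct-runoff ordinates (Q − Q_b): 0.0, 0.5, 1.9, 3.2, 7.2, 9.6, 6.0, 3.7, 6.6, 4.0, 0.9, 0.5, 0.3, 0.0 m³/s.
ΣQ_DR = 44.40 m³/s.
With Δt = 1 h = 3600 s, V = ΣQ_DR · Δt = 44.40 × 3600 = 1.60 × 10^5 m³.

V ≈ 1.60 × 10^5 m³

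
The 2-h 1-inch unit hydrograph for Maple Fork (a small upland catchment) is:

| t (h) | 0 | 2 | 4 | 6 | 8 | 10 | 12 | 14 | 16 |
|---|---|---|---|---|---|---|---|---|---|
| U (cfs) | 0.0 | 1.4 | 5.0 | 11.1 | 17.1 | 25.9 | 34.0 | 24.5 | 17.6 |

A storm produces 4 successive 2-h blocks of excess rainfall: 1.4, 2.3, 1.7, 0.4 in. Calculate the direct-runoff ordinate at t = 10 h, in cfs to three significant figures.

By discrete convolution, Q_j = Σ (P_i / 1 in) · U_{j−i}.
At t = 10 h (j=5): Q = (1.4/1)·25.9 + (2.3/1)·17.1 + (1.7/1)·11.1 + (0.4/1)·5.0 = 96.5 cfs.

Q ≈ 96.5 cfs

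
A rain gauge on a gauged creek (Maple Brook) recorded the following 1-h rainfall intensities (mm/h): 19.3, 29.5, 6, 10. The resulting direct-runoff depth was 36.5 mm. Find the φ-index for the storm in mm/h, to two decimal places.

φ ≈ 7.43 mm/h

Only the 3 blocks with intensity above φ contribute runoff: 19.3, 29.5, 10 mm/h.
Σ(I−φ)·Δt = d  ⇒  (19.3+29.5+10 − 3φ)·1 = 36.5
φ = (58.80 − 36.5/1) / 3 = 7.43 mm/h.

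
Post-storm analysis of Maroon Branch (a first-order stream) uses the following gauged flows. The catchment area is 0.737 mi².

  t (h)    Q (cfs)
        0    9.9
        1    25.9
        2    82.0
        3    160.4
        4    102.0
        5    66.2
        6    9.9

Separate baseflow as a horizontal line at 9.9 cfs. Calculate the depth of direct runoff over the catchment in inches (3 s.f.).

d ≈ 0.814 in

Direct runoff: 0.0, 16.0, 72.1, 150.5, 92.1, 56.3, 0.0 cfs; ΣQ_DR = 387.0 cfs.
V = ΣQ_DR · Δt = 387.0 × 3600 s = 1.393 × 10^6 ft³.
Over A = 0.737 mi², depth = V / A = 0.814 in.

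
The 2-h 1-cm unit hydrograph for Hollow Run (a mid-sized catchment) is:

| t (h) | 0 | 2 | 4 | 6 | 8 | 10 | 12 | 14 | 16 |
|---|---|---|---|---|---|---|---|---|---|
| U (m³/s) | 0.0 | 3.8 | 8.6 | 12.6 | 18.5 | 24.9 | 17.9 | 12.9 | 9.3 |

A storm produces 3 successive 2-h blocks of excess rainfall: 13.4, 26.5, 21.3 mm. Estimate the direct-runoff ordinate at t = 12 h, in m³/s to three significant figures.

Q ≈ 129 m³/s

By discrete convolution, Q_j = Σ (P_i / 10 mm) · U_{j−i}.
At t = 12 h (j=6): Q = (13.4/10)·17.9 + (26.5/10)·24.9 + (21.3/10)·18.5 = 129 m³/s.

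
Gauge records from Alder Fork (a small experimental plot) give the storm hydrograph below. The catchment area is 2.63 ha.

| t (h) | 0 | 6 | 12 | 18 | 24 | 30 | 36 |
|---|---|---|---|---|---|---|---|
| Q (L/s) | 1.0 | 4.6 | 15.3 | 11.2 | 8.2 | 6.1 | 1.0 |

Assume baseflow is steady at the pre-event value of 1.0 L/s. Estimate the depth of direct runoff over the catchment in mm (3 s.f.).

Direct runoff: 0.0, 3.6, 14.3, 10.2, 7.2, 5.1, 0.0 L/s; ΣQ_DR = 40.40 L/s.
V = ΣQ_DR · Δt = 40.40 × 21600 s = 8.726 × 10^5 L.
Over A = 2.63 ha, depth = V / A = 33.2 mm.

d ≈ 33.2 mm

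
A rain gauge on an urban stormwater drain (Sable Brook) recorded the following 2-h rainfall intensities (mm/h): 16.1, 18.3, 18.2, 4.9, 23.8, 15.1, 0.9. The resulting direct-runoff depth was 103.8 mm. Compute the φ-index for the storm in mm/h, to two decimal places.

φ ≈ 7.92 mm/h

Only the 5 blocks with intensity above φ contribute runoff: 16.1, 18.3, 18.2, 23.8, 15.1 mm/h.
Σ(I−φ)·Δt = d  ⇒  (16.1+18.3+18.2+23.8+15.1 − 5φ)·2 = 103.8
φ = (91.50 − 103.8/2) / 5 = 7.92 mm/h.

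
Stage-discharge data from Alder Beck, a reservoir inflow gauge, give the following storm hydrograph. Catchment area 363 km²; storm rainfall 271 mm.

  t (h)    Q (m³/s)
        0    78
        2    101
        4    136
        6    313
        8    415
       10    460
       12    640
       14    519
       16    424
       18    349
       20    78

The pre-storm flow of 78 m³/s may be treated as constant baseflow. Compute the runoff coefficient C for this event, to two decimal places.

ΣQ_DR = 2655 m³/s; V = ΣQ_DR·Δt = 1.912 × 10^7 m³.
Runoff depth d = V / A = 52.66 mm.
C = d / P = 52.66 / 271 = 0.19.

C ≈ 0.19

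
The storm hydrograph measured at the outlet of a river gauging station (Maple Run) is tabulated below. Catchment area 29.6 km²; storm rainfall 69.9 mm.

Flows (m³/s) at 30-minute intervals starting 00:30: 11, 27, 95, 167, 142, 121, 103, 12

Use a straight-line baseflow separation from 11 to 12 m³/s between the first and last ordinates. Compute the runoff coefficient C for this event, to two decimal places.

C ≈ 0.51

ΣQ_DR = 586.0 m³/s; V = ΣQ_DR·Δt = 1.055 × 10^6 m³.
Runoff depth d = V / A = 35.64 mm.
C = d / P = 35.64 / 69.9 = 0.51.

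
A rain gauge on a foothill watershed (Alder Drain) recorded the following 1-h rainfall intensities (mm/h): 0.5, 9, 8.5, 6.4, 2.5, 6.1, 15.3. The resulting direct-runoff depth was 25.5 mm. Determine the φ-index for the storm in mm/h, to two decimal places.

φ ≈ 3.96 mm/h

Only the 5 blocks with intensity above φ contribute runoff: 9, 8.5, 6.4, 6.1, 15.3 mm/h.
Σ(I−φ)·Δt = d  ⇒  (9+8.5+6.4+6.1+15.3 − 5φ)·1 = 25.5
φ = (45.30 − 25.5/1) / 5 = 3.96 mm/h.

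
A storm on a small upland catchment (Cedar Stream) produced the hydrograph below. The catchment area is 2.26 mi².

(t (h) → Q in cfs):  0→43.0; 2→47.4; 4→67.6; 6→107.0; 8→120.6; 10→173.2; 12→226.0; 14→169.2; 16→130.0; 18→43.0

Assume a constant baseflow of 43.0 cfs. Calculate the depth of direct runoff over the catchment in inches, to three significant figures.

d ≈ 0.956 in

Direct runoff: 0.0, 4.4, 24.6, 64.0, 77.6, 130.2, 183.0, 126.2, 87.0, 0.0 cfs; ΣQ_DR = 697.0 cfs.
V = ΣQ_DR · Δt = 697.0 × 7200 s = 5.018 × 10^6 ft³.
Over A = 2.26 mi², depth = V / A = 0.956 in.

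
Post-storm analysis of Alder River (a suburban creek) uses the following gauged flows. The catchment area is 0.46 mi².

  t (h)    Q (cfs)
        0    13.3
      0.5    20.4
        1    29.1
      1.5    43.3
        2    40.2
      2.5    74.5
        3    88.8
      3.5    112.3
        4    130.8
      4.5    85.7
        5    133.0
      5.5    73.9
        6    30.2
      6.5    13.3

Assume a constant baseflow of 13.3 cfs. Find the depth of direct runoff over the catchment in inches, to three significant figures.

d ≈ 1.18 in

Direct runoff: 0.0, 7.1, 15.8, 30.0, 26.9, 61.2, 75.5, 99.0, 117.5, 72.4, 119.7, 60.6, 16.9, 0.0 cfs; ΣQ_DR = 702.6 cfs.
V = ΣQ_DR · Δt = 702.6 × 1800 s = 1.265 × 10^6 ft³.
Over A = 0.46 mi², depth = V / A = 1.18 in.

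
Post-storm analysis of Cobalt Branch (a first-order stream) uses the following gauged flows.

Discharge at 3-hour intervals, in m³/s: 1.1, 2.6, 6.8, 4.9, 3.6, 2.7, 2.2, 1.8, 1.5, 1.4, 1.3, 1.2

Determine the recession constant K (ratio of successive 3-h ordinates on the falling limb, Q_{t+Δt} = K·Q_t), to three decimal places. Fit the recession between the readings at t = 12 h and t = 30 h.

Using the recession-limb readings at t = 12 h and t = 30 h: Q falls from 3.6 to 1.3 m³/s over 6 intervals.
K = (Q₂/Q₁)^(1/6) = (1.3/3.6)^(1/6) = 0.844.

K ≈ 0.844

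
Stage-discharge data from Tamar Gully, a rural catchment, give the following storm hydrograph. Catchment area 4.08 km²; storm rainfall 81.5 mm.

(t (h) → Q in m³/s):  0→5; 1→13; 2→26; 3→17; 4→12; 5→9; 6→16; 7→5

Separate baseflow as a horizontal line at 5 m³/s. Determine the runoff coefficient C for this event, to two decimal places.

C ≈ 0.68

ΣQ_DR = 63.00 m³/s; V = ΣQ_DR·Δt = 2.268 × 10^5 m³.
Runoff depth d = V / A = 55.59 mm.
C = d / P = 55.59 / 81.5 = 0.68.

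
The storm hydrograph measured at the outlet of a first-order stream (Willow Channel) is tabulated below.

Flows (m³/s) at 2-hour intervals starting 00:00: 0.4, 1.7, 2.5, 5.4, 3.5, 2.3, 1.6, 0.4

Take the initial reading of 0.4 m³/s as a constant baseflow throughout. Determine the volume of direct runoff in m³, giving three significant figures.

Direct-runoff ordinates (Q − Q_b): 0.0, 1.3, 2.1, 5.0, 3.1, 1.9, 1.2, 0.0 m³/s.
ΣQ_DR = 14.60 m³/s.
With Δt = 2 h = 7200 s, V = ΣQ_DR · Δt = 14.60 × 7200 = 1.05 × 10^5 m³.

V ≈ 1.05 × 10^5 m³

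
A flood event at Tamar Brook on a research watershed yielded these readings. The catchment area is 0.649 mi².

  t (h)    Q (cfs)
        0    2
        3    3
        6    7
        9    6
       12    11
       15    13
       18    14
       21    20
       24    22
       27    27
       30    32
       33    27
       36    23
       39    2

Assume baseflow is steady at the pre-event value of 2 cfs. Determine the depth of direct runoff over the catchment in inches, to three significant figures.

Direct runoff: 0.0, 1.0, 5.0, 4.0, 9.0, 11.0, 12.0, 18.0, 20.0, 25.0, 30.0, 25.0, 21.0, 0.0 cfs; ΣQ_DR = 181.0 cfs.
V = ΣQ_DR · Δt = 181.0 × 10800 s = 1.955 × 10^6 ft³.
Over A = 0.649 mi², depth = V / A = 1.30 in.

d ≈ 1.30 in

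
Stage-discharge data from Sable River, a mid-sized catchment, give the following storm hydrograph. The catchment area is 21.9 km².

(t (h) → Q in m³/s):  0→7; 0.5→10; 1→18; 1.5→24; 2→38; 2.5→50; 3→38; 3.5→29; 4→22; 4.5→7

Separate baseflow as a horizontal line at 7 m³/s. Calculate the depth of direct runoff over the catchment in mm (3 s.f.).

d ≈ 14.2 mm

Direct runoff: 0.0, 3.0, 11.0, 17.0, 31.0, 43.0, 31.0, 22.0, 15.0, 0.0 m³/s; ΣQ_DR = 173.0 m³/s.
V = ΣQ_DR · Δt = 173.0 × 1800 s = 3.114 × 10^5 m³.
Over A = 21.9 km², depth = V / A = 14.2 mm.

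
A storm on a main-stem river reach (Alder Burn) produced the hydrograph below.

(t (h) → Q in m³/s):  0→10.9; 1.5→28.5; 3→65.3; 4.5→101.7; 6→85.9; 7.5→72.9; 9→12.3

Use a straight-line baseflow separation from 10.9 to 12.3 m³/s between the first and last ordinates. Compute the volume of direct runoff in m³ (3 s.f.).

Direct-runoff ordinates (Q − Q_b): 0.00, 17.37, 53.93, 90.10, 74.07, 60.83, 0.00 m³/s.
ΣQ_DR = 296.3 m³/s.
With Δt = 1.5 h = 5400 s, V = ΣQ_DR · Δt = 296.3 × 5400 = 1.60 × 10^6 m³.

V ≈ 1.60 × 10^6 m³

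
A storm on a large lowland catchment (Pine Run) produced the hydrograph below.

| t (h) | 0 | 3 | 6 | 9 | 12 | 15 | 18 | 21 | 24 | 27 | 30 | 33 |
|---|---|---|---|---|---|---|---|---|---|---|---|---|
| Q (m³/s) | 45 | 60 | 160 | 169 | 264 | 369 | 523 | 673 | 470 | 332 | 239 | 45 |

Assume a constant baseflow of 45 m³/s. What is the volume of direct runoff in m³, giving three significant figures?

V ≈ 3.03 × 10^7 m³

Direct-runoff ordinates (Q − Q_b): 0.0, 15.0, 115.0, 124.0, 219.0, 324.0, 478.0, 628.0, 425.0, 287.0, 194.0, 0.0 m³/s.
ΣQ_DR = 2809 m³/s.
With Δt = 3 h = 10800 s, V = ΣQ_DR · Δt = 2809 × 10800 = 3.03 × 10^7 m³.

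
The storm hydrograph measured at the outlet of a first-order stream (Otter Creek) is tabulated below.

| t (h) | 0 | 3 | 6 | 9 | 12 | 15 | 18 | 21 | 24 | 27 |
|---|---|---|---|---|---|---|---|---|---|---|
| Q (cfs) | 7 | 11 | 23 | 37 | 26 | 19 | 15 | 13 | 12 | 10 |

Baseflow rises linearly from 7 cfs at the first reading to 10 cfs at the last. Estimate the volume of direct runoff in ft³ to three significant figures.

Direct-runoff ordinates (Q − Q_b): 0.00, 3.67, 15.33, 29.00, 17.67, 10.33, 6.00, 3.67, 2.33, 0.00 cfs.
ΣQ_DR = 88.00 cfs.
With Δt = 3 h = 10800 s, V = ΣQ_DR · Δt = 88.00 × 10800 = 9.50 × 10^5 ft³.

V ≈ 9.50 × 10^5 ft³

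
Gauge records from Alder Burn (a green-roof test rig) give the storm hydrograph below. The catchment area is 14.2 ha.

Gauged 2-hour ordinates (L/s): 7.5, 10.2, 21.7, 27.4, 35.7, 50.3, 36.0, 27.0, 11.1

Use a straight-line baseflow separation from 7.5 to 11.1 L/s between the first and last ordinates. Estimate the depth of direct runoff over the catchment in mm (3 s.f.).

Direct runoff: 0.00, 2.25, 13.30, 18.55, 26.40, 40.55, 25.80, 16.35, 0.00 L/s; ΣQ_DR = 143.2 L/s.
V = ΣQ_DR · Δt = 143.2 × 7200 s = 1.031 × 10^6 L.
Over A = 14.2 ha, depth = V / A = 7.26 mm.

d ≈ 7.26 mm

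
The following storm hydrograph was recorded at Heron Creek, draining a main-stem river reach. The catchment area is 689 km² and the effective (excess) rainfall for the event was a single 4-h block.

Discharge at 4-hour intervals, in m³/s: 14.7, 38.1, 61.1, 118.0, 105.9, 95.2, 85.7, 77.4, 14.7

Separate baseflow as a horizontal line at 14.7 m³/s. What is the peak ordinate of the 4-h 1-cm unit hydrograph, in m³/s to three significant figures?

U_p ≈ 103 m³/s

Direct runoff: 0.0, 23.4, 46.4, 103.3, 91.2, 80.5, 71.0, 62.7, 0.0 m³/s; ΣQ_DR = 478.5 m³/s, peak = 103.3 m³/s.
Runoff depth d = ΣQ_DR·Δt / A = 478.5 × 14400 / (689 km²) = 10.00 mm.
The 1-cm UH is the DRH scaled by (10 mm)/d, so U_p = 103.3 × 10/10.00 = 103 m³/s.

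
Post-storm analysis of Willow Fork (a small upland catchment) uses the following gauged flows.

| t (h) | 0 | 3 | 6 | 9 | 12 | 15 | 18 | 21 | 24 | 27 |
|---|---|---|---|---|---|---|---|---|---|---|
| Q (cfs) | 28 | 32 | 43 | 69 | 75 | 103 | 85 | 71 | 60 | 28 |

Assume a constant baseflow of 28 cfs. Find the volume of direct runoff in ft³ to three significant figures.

V ≈ 3.39 × 10^6 ft³

Direct-runoff ordinates (Q − Q_b): 0.0, 4.0, 15.0, 41.0, 47.0, 75.0, 57.0, 43.0, 32.0, 0.0 cfs.
ΣQ_DR = 314.0 cfs.
With Δt = 3 h = 10800 s, V = ΣQ_DR · Δt = 314.0 × 10800 = 3.39 × 10^6 ft³.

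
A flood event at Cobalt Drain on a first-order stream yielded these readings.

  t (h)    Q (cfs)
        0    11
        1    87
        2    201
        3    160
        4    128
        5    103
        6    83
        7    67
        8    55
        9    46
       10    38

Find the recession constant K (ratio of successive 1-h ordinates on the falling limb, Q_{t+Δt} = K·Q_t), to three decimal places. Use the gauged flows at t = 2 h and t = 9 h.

Using the recession-limb readings at t = 2 h and t = 9 h: Q falls from 201 to 46 cfs over 7 intervals.
K = (Q₂/Q₁)^(1/7) = (46/201)^(1/7) = 0.810.

K ≈ 0.810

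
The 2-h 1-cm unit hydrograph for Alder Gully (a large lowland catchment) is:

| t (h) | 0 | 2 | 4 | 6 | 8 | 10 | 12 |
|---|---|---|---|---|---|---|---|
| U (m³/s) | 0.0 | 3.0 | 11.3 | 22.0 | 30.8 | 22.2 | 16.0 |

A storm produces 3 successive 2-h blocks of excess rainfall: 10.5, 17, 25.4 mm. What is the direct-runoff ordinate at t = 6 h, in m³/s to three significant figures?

By discrete convolution, Q_j = Σ (P_i / 10 mm) · U_{j−i}.
At t = 6 h (j=3): Q = (10.5/10)·22.0 + (17/10)·11.3 + (25.4/10)·3.0 = 49.9 m³/s.

Q ≈ 49.9 m³/s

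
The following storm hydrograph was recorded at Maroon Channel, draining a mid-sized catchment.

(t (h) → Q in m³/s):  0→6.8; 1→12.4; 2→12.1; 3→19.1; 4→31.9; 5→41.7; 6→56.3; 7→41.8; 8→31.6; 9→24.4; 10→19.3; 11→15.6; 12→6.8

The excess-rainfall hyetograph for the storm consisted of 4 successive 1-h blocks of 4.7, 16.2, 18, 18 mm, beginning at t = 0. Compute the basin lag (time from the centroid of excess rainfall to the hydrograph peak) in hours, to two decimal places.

Centroid of excess rainfall: t_c = Σ P_i·t̄_i / ΣP_i = 2.3664 h (block centres at 0.5, 1.5, 2.5, 3.5 h).
Hydrograph peak occurs at t = 6 h, so basin lag t_L = 6 − 2.3664 = 3.63 h.

t_L ≈ 3.63 h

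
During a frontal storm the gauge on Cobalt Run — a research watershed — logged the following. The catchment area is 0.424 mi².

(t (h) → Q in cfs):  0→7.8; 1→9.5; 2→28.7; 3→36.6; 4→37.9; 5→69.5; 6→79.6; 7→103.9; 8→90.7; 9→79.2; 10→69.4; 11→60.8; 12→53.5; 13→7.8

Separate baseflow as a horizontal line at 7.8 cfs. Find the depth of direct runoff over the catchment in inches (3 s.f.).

d ≈ 2.29 in

Direct runoff: 0.0, 1.7, 20.9, 28.8, 30.1, 61.7, 71.8, 96.1, 82.9, 71.4, 61.6, 53.0, 45.7, 0.0 cfs; ΣQ_DR = 625.7 cfs.
V = ΣQ_DR · Δt = 625.7 × 3600 s = 2.253 × 10^6 ft³.
Over A = 0.424 mi², depth = V / A = 2.29 in.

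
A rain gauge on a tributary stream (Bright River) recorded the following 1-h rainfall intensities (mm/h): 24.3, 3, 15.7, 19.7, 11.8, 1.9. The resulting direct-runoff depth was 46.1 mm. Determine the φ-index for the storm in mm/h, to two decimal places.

Only the 4 blocks with intensity above φ contribute runoff: 24.3, 15.7, 19.7, 11.8 mm/h.
Σ(I−φ)·Δt = d  ⇒  (24.3+15.7+19.7+11.8 − 4φ)·1 = 46.1
φ = (71.50 − 46.1/1) / 4 = 6.35 mm/h.

φ ≈ 6.35 mm/h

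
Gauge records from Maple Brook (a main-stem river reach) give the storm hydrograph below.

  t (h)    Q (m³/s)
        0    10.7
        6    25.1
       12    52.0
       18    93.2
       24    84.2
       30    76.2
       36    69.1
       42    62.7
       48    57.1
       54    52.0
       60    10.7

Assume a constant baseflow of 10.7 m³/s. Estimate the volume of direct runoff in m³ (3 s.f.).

V ≈ 1.03 × 10^7 m³

Direct-runoff ordinates (Q − Q_b): 0.0, 14.4, 41.3, 82.5, 73.5, 65.5, 58.4, 52.0, 46.4, 41.3, 0.0 m³/s.
ΣQ_DR = 475.3 m³/s.
With Δt = 6 h = 21600 s, V = ΣQ_DR · Δt = 475.3 × 21600 = 1.03 × 10^7 m³.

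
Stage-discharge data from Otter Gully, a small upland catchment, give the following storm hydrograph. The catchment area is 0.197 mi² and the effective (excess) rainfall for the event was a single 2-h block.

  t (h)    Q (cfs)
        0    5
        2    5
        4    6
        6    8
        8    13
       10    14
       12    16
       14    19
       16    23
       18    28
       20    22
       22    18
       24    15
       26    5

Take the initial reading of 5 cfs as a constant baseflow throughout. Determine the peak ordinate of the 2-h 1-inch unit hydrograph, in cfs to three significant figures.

Direct runoff: 0.0, 0.0, 1.0, 3.0, 8.0, 9.0, 11.0, 14.0, 18.0, 23.0, 17.0, 13.0, 10.0, 0.0 cfs; ΣQ_DR = 127.0 cfs, peak = 23.0 cfs.
Runoff depth d = ΣQ_DR·Δt / A = 127.0 × 7200 / (0.197 mi²) = 1.998 in.
The 1-inch UH is the DRH scaled by (1 in)/d, so U_p = 23.0 × 1/1.998 = 11.5 cfs.

U_p ≈ 11.5 cfs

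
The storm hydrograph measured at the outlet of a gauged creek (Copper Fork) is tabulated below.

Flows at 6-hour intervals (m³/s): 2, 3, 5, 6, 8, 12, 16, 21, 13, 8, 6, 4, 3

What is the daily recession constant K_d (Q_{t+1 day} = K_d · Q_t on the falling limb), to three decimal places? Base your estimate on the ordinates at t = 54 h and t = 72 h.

K_d ≈ 0.270

Between t = 54 h and t = 72 h the flow falls from 8 to 3 m³/s over 3×6 h = 18 h.
Per-interval ratio K = (3/8)^(1/3) = 0.7211; K_d = K^(24/6) = 0.270.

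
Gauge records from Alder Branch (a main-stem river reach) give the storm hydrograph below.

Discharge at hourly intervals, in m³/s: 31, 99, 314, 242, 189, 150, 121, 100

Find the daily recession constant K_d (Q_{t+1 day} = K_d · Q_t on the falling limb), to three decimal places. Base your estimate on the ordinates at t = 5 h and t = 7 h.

Between t = 5 h and t = 7 h the flow falls from 150 to 100 m³/s over 2×1 h = 2 h.
Per-interval ratio K = (100/150)^(1/2) = 0.8165; K_d = K^(24/1) = 0.008.

K_d ≈ 0.008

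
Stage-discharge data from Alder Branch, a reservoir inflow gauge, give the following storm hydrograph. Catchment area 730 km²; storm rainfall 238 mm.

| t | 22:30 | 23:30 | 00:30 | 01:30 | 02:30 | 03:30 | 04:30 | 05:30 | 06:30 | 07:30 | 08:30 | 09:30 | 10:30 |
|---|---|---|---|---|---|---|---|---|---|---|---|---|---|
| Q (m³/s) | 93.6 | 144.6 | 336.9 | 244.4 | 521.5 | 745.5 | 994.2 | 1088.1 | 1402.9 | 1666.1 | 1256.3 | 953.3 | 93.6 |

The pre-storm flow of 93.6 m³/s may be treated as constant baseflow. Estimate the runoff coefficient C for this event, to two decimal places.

C ≈ 0.17

ΣQ_DR = 8324 m³/s; V = ΣQ_DR·Δt = 2.997 × 10^7 m³.
Runoff depth d = V / A = 41.05 mm.
C = d / P = 41.05 / 238 = 0.17.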